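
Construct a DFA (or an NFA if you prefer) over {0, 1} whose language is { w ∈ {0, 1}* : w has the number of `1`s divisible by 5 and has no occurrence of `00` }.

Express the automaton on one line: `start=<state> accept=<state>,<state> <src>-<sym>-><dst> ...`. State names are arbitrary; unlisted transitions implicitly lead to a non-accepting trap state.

Build one automaton per condition and run them in lockstep. The first has 5 states tracking the count of `1`s modulo 5; the second has 3 states tracking partial matches of the forbidden pattern `00`. A product state is a pair (one from each), accepting exactly when both do. After merging equivalent states the machine shrinks.
          0    1  
>* q0     q1   q2 
 * q1     q3   q2 
   q2     q4   q5 
   q3     q3   q3 
   q4     q3   q5 
   q5     q6   q7 
   q6     q3   q7 
   q7     q8   q9 
   q8     q3   q9 
   q9    q10   q0 
   q10    q3   q0 
(> = start, * = accepting)

start=q0 accept=q0,q1 q0-0->q1 q0-1->q2 q1-0->q3 q1-1->q2 q2-0->q4 q2-1->q5 q3-0->q3 q3-1->q3 q4-0->q3 q4-1->q5 q5-0->q6 q5-1->q7 q6-0->q3 q6-1->q7 q7-0->q8 q7-1->q9 q8-0->q3 q8-1->q9 q9-0->q10 q9-1->q0 q10-0->q3 q10-1->q0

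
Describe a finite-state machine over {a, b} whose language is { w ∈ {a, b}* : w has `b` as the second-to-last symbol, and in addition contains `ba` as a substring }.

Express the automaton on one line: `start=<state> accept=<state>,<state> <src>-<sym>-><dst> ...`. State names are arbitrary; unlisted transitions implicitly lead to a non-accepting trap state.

start=q0 accept=q5,q9 q0-a->q1 q0-b->q2 q1-a->q3 q1-b->q4 q2-a->q5 q2-b->q6 q3-a->q3 q3-b->q4 q4-a->q5 q4-b->q6 q5-a->q7 q5-b->q8 q6-a->q5 q6-b->q6 q7-a->q7 q7-b->q8 q8-a->q5 q8-b->q9 q9-a->q5 q9-b->q9

Handle the two conditions separately and then intersect. One (7 states) tracks the last 2 symbols read; the other (3 states) tracks whether and how much of `ba` has been seen. Each combined state is a pair, one component from each; accept when both components accept.
10 states suffice.
        a   b  
>  q0   q1  q2 
   q1   q3  q4 
   q2   q5  q6 
   q3   q3  q4 
   q4   q5  q6 
 * q5   q7  q8 
   q6   q5  q6 
   q7   q7  q8 
   q8   q5  q9 
 * q9   q5  q9 
(> = start, * = accepting)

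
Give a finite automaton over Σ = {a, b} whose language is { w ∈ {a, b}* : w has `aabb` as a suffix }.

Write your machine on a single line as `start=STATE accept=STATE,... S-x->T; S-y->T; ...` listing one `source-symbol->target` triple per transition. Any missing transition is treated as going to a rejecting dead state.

start=q0; accept=q4; q0-a->q1; q0-b->q0; q1-a->q2; q1-b->q0; q2-a->q2; q2-b->q3; q3-a->q1; q3-b->q4; q4-a->q1; q4-b->q0

Remember how much of `aabb` the current input suffix matches. State q0 means no match yet; q1 means the last symbol is `a`; q2 means the last 2 symbols are `aa`; q3 means the last 3 symbols are `aab`; q4 means the last 4 symbols are `aabb`. Only q4 accepts. On a mismatch, fall back to the longest proper suffix that is still a prefix of `aabb`.
        a   b  
>  q0   q1  q0 
   q1   q2  q0 
   q2   q2  q3 
   q3   q1  q4 
 * q4   q1  q0 
(> = start, * = accepting)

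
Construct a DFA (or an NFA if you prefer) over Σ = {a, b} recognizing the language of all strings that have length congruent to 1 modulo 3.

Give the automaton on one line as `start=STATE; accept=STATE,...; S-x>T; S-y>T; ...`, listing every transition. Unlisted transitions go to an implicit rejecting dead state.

start=S0; accept=S1; S0-a>S1; S0-b>S1; S1-a>S2; S1-b>S2; S2-a>S0; S2-b>S0

Count input length modulo 3: every symbol advances one step around the cycle S0 → S1 → S2 → S0. Accept at S1.
3 states suffice.
        a   b  
>  S0   S1  S1 
 * S1   S2  S2 
   S2   S0  S0 
(> = start, * = accepting)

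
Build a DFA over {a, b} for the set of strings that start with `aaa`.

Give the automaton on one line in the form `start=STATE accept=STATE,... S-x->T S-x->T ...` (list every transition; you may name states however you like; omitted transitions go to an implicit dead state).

start=q0 accept=q3 q0-a->q1 q0-b->q4 q1-a->q2 q1-b->q4 q2-a->q3 q2-b->q4 q3-a->q3 q3-b->q3 q4-a->q4 q4-b->q4

Check the first 3 symbols one by one: q0 through q2 record how many have matched `aaa` so far; any wrong symbol goes to the dead state q4. After all 3 match we enter the accepting sink q3.
5 states suffice.
        a   b  
>  q0   q1  q4 
   q1   q2  q4 
   q2   q3  q4 
 * q3   q3  q3 
   q4   q4  q4 
(> = start, * = accepting)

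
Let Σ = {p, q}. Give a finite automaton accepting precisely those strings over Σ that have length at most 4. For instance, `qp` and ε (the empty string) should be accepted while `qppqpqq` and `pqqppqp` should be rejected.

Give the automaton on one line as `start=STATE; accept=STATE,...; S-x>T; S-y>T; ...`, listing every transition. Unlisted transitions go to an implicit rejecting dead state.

start=A; accept=A,B,C,D,E; A-p>B; A-q>B; B-p>C; B-q>C; C-p>D; C-q>D; D-p>E; D-q>E; E-p>F; E-q>F; F-p>F; F-q>F

Count input length up to 5: every symbol moves from A toward F, which means 'more than 4' and absorbs. Accept from {A, B, C, D, E}.
       p  q 
>* A   B  B 
 * B   C  C 
 * C   D  D 
 * D   E  E 
 * E   F  F 
   F   F  F 
(> = start, * = accepting)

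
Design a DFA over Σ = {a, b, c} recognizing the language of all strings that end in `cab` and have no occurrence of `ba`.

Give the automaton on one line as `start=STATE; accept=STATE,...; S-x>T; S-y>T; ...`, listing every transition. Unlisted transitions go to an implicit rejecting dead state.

Build one automaton per condition and run them in lockstep. The first has 4 states tracking how much of the suffix `cab` has currently been matched; the second has 3 states tracking partial matches of the forbidden pattern `ba`. A product state is a pair (one from each), accepting exactly when both do. Minimizing collapses redundant product states.
With 6 states:
        a   b   c  
>  S0   S0  S1  S2 
   S1   S3  S1  S2 
   S2   S4  S1  S2 
   S3   S3  S3  S3 
   S4   S0  S5  S2 
 * S5   S3  S1  S2 
(> = start, * = accepting)

start=S0; accept=S5; S0-a>S0; S0-b>S1; S0-c>S2; S1-a>S3; S1-b>S1; S1-c>S2; S2-a>S4; S2-b>S1; S2-c>S2; S3-a>S3; S3-b>S3; S3-c>S3; S4-a>S0; S4-b>S5; S4-c>S2; S5-a>S3; S5-b>S1; S5-c>S2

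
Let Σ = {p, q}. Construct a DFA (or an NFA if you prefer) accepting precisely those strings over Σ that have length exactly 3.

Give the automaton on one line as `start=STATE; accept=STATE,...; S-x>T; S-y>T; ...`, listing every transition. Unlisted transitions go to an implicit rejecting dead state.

start=s0; accept=s3; s0-p>s1; s0-q>s1; s1-p>s2; s1-q>s2; s2-p>s3; s2-q>s3; s3-p>s4; s3-q>s4; s4-p>s4; s4-q>s4

We only need to distinguish lengths 0, 1, …, 3, and '>3'. Chain s0 → s1 → s2 → s3 → s4 on every symbol, with s4 looping. Accepting states: {s3}.
5 states suffice.
        p   q  
>  s0   s1  s1 
   s1   s2  s2 
   s2   s3  s3 
 * s3   s4  s4 
   s4   s4  s4 
(> = start, * = accepting)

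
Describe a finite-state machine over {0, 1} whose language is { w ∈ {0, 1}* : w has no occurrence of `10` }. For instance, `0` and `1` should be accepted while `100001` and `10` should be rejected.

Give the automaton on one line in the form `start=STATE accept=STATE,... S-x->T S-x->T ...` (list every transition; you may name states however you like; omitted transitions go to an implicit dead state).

start=S0 accept=S0,S1 S0-0->S0 S0-1->S1 S1-0->S2 S1-1->S1 S2-0->S2 S2-1->S2

Track partial matches of the forbidden pattern `10`. State S2 is a dead state reached once `10` has occurred; every other state accepts. S0 means no part of `10` is currently matched.
3 states suffice.
        0   1  
>* S0   S0  S1 
 * S1   S2  S1 
   S2   S2  S2 
(> = start, * = accepting)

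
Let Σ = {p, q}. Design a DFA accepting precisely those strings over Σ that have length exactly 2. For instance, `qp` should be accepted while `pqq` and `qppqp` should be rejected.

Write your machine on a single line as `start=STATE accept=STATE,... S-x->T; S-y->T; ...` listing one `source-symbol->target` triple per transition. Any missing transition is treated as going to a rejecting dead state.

start=S0; accept=S2; S0-p->S1; S0-q->S1; S1-p->S2; S1-q->S2; S2-p->S3; S2-q->S3; S3-p->S3; S3-q->S3

Count input length up to 3: every symbol moves from S0 toward S3, which means 'more than 2' and absorbs. Accept from {S2}.
4 states suffice.
        p   q  
>  S0   S1  S1 
   S1   S2  S2 
 * S2   S3  S3 
   S3   S3  S3 
(> = start, * = accepting)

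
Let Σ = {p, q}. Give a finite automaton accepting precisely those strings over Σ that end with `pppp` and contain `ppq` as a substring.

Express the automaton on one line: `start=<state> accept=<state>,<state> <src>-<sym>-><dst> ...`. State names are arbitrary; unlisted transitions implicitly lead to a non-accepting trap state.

start=A accept=H A-p->B A-q->A B-p->C B-q->A C-p->C C-q->D D-p->E D-q->D E-p->F E-q->D F-p->G F-q->D G-p->H G-q->D H-p->H H-q->D

Run two small machines in parallel and take their product. The first has 5 states tracking how much of the suffix `pppp` has currently been matched; the second has 4 states tracking whether and how much of `ppq` has been seen. A product state is a pair (one from each), accepting exactly when both do. After merging equivalent states the machine shrinks.
       p  q 
>  A   B  A 
   B   C  A 
   C   C  D 
   D   E  D 
   E   F  D 
   F   G  D 
   G   H  D 
 * H   H  D 
(> = start, * = accepting)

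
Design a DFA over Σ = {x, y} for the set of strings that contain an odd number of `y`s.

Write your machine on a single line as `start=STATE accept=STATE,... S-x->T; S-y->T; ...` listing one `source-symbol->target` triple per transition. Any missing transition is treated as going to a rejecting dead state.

start=q0; accept=q1; q0-x->q0; q0-y->q1; q1-x->q1; q1-y->q0

The only thing that matters is how many `y`s have appeared, reduced mod 2. Use one state per residue: q0 for 0, …, q1 for 1. Reading `y` moves to the next residue; anything else stays put. q1 is accepting.
2 states suffice.
        x   y  
>  q0   q0  q1 
 * q1   q1  q0 
(> = start, * = accepting)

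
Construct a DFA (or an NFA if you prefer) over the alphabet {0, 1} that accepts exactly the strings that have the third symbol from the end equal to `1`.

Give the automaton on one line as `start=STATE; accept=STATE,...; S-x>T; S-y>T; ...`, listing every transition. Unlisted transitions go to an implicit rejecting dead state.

start=s0; accept=s11,s12,s13,s14; s0-0>s1; s0-1>s2; s1-0>s3; s1-1>s4; s2-0>s5; s2-1>s6; s3-0>s7; s3-1>s8; s4-0>s9; s4-1>s10; s5-0>s11; s5-1>s12; s6-0>s13; s6-1>s14; s7-0>s7; s7-1>s8; s8-0>s9; s8-1>s10; s9-0>s11; s9-1>s12; s10-0>s13; s10-1>s14; s11-0>s7; s11-1>s8; s12-0>s9; s12-1>s10; s13-0>s11; s13-1>s12; s14-0>s13; s14-1>s14

A DFA must remember the last 3 symbols (since which symbol is third-to-last isn't known until the input ends). Use one state per possible window of the last ≤3 symbols; accept from those whose window starts with `1`.
          0    1  
>  s0     s1   s2 
   s1     s3   s4 
   s2     s5   s6 
   s3     s7   s8 
   s4     s9  s10 
   s5    s11  s12 
   s6    s13  s14 
   s7     s7   s8 
   s8     s9  s10 
   s9    s11  s12 
   s10   s13  s14 
 * s11    s7   s8 
 * s12    s9  s10 
 * s13   s11  s12 
 * s14   s13  s14 
(> = start, * = accepting)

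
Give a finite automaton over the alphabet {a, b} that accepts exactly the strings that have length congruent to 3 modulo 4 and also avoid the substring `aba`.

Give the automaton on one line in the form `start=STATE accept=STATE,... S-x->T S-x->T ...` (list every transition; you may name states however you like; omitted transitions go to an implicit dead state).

start=S0 accept=S6,S7,S9 S0-a->S1 S0-b->S2 S1-a->S3 S1-b->S4 S2-a->S3 S2-b->S5 S3-a->S6 S3-b->S7 S4-a->S8 S4-b->S9 S5-a->S6 S5-b->S9 S6-a->S10 S6-b->S11 S7-a->S8 S7-b->S0 S8-a->S8 S8-b->S8 S9-a->S10 S9-b->S0 S10-a->S1 S10-b->S12 S11-a->S8 S11-b->S2 S12-a->S8 S12-b->S5

Run two small machines in parallel and take their product. One (4 states) tracks the input length modulo 4; the other (4 states) tracks partial matches of the forbidden pattern `aba`. Each combined state is a pair, one component from each; accept when both components accept. After merging equivalent states the machine shrinks.
With 13 states:
          a    b  
>  S0     S1   S2 
   S1     S3   S4 
   S2     S3   S5 
   S3     S6   S7 
   S4     S8   S9 
   S5     S6   S9 
 * S6    S10  S11 
 * S7     S8   S0 
   S8     S8   S8 
 * S9    S10   S0 
   S10    S1  S12 
   S11    S8   S2 
   S12    S8   S5 
(> = start, * = accepting)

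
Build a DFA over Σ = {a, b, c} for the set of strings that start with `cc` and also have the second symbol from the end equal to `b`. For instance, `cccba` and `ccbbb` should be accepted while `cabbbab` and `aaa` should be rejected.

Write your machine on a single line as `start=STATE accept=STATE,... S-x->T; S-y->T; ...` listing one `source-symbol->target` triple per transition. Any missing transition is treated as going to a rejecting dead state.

start=s0; accept=s19,s20,s21; s0-a->s1; s0-b->s2; s0-c->s3; s1-a->s4; s1-b->s5; s1-c->s6; s2-a->s7; s2-b->s8; s2-c->s9; s3-a->s10; s3-b->s11; s3-c->s12; s4-a->s4; s4-b->s5; s4-c->s6; s5-a->s7; s5-b->s8; s5-c->s9; s6-a->s10; s6-b->s11; s6-c->s13; s7-a->s4; s7-b->s5; s7-c->s6; s8-a->s7; s8-b->s8; s8-c->s9; s9-a->s10; s9-b->s11; s9-c->s13; s10-a->s4; s10-b->s5; s10-c->s6; s11-a->s7; s11-b->s8; s11-c->s9; s12-a->s14; s12-b->s15; s12-c->s12; s13-a->s10; s13-b->s11; s13-c->s13; s14-a->s16; s14-b->s17; s14-c->s18; s15-a->s19; s15-b->s20; s15-c->s21; s16-a->s16; s16-b->s17; s16-c->s18; s17-a->s19; s17-b->s20; s17-c->s21; s18-a->s14; s18-b->s15; s18-c->s12; s19-a->s16; s19-b->s17; s19-c->s18; s20-a->s19; s20-b->s20; s20-c->s21; s21-a->s14; s21-b->s15; s21-c->s12

Build one automaton per condition and run them in lockstep. The first has 4 states tracking whether the input so far still matches the prefix `cc`; the second has 13 states tracking the last 2 symbols read. A product state is a pair (one from each), accepting exactly when both do.
          a    b    c  
>  s0     s1   s2   s3 
   s1     s4   s5   s6 
   s2     s7   s8   s9 
   s3    s10  s11  s12 
   s4     s4   s5   s6 
   s5     s7   s8   s9 
   s6    s10  s11  s13 
   s7     s4   s5   s6 
   s8     s7   s8   s9 
   s9    s10  s11  s13 
   s10    s4   s5   s6 
   s11    s7   s8   s9 
   s12   s14  s15  s12 
   s13   s10  s11  s13 
   s14   s16  s17  s18 
   s15   s19  s20  s21 
   s16   s16  s17  s18 
   s17   s19  s20  s21 
   s18   s14  s15  s12 
 * s19   s16  s17  s18 
 * s20   s19  s20  s21 
 * s21   s14  s15  s12 
(> = start, * = accepting)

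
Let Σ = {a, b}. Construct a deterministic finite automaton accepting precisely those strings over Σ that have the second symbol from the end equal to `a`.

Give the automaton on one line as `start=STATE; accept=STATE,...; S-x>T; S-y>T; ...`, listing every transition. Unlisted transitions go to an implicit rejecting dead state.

A DFA must remember the last 2 symbols (since which symbol is second-to-last isn't known until the input ends). Use one state per possible window of the last ≤2 symbols; accept from those whose window starts with `a`.
7 states suffice.
        a   b  
>  q0   q1  q2 
   q1   q3  q4 
   q2   q5  q6 
 * q3   q3  q4 
 * q4   q5  q6 
   q5   q3  q4 
   q6   q5  q6 
(> = start, * = accepting)

start=q0; accept=q3,q4; q0-a>q1; q0-b>q2; q1-a>q3; q1-b>q4; q2-a>q5; q2-b>q6; q3-a>q3; q3-b>q4; q4-a>q5; q4-b>q6; q5-a>q3; q5-b>q4; q6-a>q5; q6-b>q6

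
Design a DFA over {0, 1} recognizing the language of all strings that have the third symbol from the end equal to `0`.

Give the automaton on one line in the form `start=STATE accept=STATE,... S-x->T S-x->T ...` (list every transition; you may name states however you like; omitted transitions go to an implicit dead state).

start=A accept=H,I,J,K A-0->B A-1->C B-0->D B-1->E C-0->F C-1->G D-0->H D-1->I E-0->J E-1->K F-0->L F-1->M G-0->N G-1->O H-0->H H-1->I I-0->J I-1->K J-0->L J-1->M K-0->N K-1->O L-0->H L-1->I M-0->J M-1->K N-0->L N-1->M O-0->N O-1->O

A DFA must remember the last 3 symbols (since which symbol is third-to-last isn't known until the input ends). Use one state per possible window of the last ≤3 symbols; accept from those whose window starts with `0`.
       0  1 
>  A   B  C 
   B   D  E 
   C   F  G 
   D   H  I 
   E   J  K 
   F   L  M 
   G   N  O 
 * H   H  I 
 * I   J  K 
 * J   L  M 
 * K   N  O 
   L   H  I 
   M   J  K 
   N   L  M 
   O   N  O 
(> = start, * = accepting)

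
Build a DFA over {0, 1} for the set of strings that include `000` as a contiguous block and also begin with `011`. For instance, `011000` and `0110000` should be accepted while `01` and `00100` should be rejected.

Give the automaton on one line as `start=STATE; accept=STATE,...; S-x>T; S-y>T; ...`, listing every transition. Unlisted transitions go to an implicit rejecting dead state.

Build one automaton per condition and run them in lockstep. The first has 4 states tracking whether and how much of `000` has been seen; the second has 5 states tracking whether the input so far still matches the prefix `011`. A product state is a pair (one from each), accepting exactly when both do. Equivalent product states are then merged.
        0   1  
>  q0   q1  q2 
   q1   q2  q3 
   q2   q2  q2 
   q3   q2  q4 
   q4   q5  q4 
   q5   q6  q4 
   q6   q7  q4 
 * q7   q7  q7 
(> = start, * = accepting)

start=q0; accept=q7; q0-0>q1; q0-1>q2; q1-0>q2; q1-1>q3; q2-0>q2; q2-1>q2; q3-0>q2; q3-1>q4; q4-0>q5; q4-1>q4; q5-0>q6; q5-1>q4; q6-0>q7; q6-1>q4; q7-0>q7; q7-1>q7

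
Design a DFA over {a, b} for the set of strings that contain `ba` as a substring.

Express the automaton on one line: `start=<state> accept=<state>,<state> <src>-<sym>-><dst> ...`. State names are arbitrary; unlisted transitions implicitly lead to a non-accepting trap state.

start=q0 accept=q2 q0-a->q0 q0-b->q1 q1-a->q2 q1-b->q1 q2-a->q2 q2-b->q2

Track how much of `ba` has been matched so far: state q0 is no progress, q2 is the absorbing accept state reached once `ba` has occurred. Intermediate states record partial matches; on a mismatch, fall back to the longest reusable overlap.
3 states suffice.
        a   b  
>  q0   q0  q1 
   q1   q2  q1 
 * q2   q2  q2 
(> = start, * = accepting)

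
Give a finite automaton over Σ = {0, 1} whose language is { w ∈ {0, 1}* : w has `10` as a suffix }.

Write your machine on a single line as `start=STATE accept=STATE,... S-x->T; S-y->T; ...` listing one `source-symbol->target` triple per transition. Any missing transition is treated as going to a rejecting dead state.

Let each state record the length of the longest suffix of the input read so far that is also a prefix of `10`. q1 means the last symbol is `1`; q2 means the last 2 symbols are `10`. Accept only at q2, where the string currently ends in `10`.
With 3 states:
        0   1  
>  q0   q0  q1 
   q1   q2  q1 
 * q2   q0  q1 
(> = start, * = accepting)

start=q0; accept=q2; q0-0->q0; q0-1->q1; q1-0->q2; q1-1->q1; q2-0->q0; q2-1->q1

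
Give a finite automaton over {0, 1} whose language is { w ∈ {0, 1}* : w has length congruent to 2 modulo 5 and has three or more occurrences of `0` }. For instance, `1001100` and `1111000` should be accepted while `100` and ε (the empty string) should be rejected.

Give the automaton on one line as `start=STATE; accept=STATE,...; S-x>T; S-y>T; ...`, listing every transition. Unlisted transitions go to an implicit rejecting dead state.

Run two small machines in parallel and take their product. The first has 5 states tracking the input length modulo 5; the second has 5 states tracking the count of `0`s, saturating at 4. A product state is a pair (one from each), accepting exactly when both do. After merging equivalent states the machine shrinks.
          0    1  
>  q0     q1   q2 
   q1     q3   q4 
   q2     q4   q5 
   q3     q6   q7 
   q4     q7   q8 
   q5     q8   q9 
   q6    q10  q10 
   q7    q10  q11 
   q8    q11  q12 
   q9    q12  q13 
   q10   q14  q14 
   q11   q14  q15 
   q12   q15  q16 
   q13   q16   q0 
   q14   q17  q17 
   q15   q17  q18 
   q16   q18   q1 
   q17   q19  q19 
   q18   q19   q3 
 * q19    q6   q6 
(> = start, * = accepting)

start=q0; accept=q19; q0-0>q1; q0-1>q2; q1-0>q3; q1-1>q4; q2-0>q4; q2-1>q5; q3-0>q6; q3-1>q7; q4-0>q7; q4-1>q8; q5-0>q8; q5-1>q9; q6-0>q10; q6-1>q10; q7-0>q10; q7-1>q11; q8-0>q11; q8-1>q12; q9-0>q12; q9-1>q13; q10-0>q14; q10-1>q14; q11-0>q14; q11-1>q15; q12-0>q15; q12-1>q16; q13-0>q16; q13-1>q0; q14-0>q17; q14-1>q17; q15-0>q17; q15-1>q18; q16-0>q18; q16-1>q1; q17-0>q19; q17-1>q19; q18-0>q19; q18-1>q3; q19-0>q6; q19-1>q6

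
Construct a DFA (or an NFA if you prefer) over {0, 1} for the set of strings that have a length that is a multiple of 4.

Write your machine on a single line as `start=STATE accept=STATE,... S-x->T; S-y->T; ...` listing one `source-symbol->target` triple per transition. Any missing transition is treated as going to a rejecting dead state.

start=s0; accept=s0; s0-0->s1; s0-1->s1; s1-0->s2; s1-1->s2; s2-0->s3; s2-1->s3; s3-0->s0; s3-1->s0

Count input length modulo 4: every symbol advances one step around the cycle s0 → s1 → s2 → s3 → s0. Accept at s0.
With 4 states:
        0   1  
>* s0   s1  s1 
   s1   s2  s2 
   s2   s3  s3 
   s3   s0  s0 
(> = start, * = accepting)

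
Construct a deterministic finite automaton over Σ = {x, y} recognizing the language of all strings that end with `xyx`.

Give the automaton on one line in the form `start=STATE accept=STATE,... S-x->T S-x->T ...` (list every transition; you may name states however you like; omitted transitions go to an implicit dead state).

Remember how much of `xyx` the current input suffix matches. State q0 means no match yet; q1 means the last symbol is `x`; q2 means the last 2 symbols are `xy`; q3 means the last 3 symbols are `xyx`. Only q3 accepts. On a mismatch, fall back to the longest proper suffix that is still a prefix of `xyx`.
4 states suffice.
        x   y  
>  q0   q1  q0 
   q1   q1  q2 
   q2   q3  q0 
 * q3   q1  q2 
(> = start, * = accepting)

start=q0 accept=q3 q0-x->q1 q0-y->q0 q1-x->q1 q1-y->q2 q2-x->q3 q2-y->q0 q3-x->q1 q3-y->q2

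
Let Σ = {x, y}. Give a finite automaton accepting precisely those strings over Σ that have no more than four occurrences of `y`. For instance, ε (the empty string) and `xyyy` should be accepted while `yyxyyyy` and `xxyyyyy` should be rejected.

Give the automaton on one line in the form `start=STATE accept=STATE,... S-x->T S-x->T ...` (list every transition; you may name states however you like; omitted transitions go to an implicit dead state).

Count `y`s, saturating at 5: states S0 through S4 mean 0 through 4 `y`s seen; S5 means more than 4. Each `y` increments (capped at S5); other symbols loop. Accept from {S0, S1, S2, S3, S4}.
        x   y  
>* S0   S0  S1 
 * S1   S1  S2 
 * S2   S2  S3 
 * S3   S3  S4 
 * S4   S4  S5 
   S5   S5  S5 
(> = start, * = accepting)

start=S0 accept=S0,S1,S2,S3,S4 S0-x->S0 S0-y->S1 S1-x->S1 S1-y->S2 S2-x->S2 S2-y->S3 S3-x->S3 S3-y->S4 S4-x->S4 S4-y->S5 S5-x->S5 S5-y->S5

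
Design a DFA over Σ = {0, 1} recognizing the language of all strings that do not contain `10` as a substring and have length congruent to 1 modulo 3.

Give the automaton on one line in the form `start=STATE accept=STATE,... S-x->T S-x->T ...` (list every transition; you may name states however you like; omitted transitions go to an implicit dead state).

Handle the two conditions separately and then intersect. The first has 3 states tracking partial matches of the forbidden pattern `10`; the second has 3 states tracking the input length modulo 3. A product state is a pair (one from each), accepting exactly when both do. After merging equivalent states the machine shrinks.
        0   1  
>  q0   q1  q2 
 * q1   q3  q4 
 * q2   q5  q4 
   q3   q0  q6 
   q4   q5  q6 
   q5   q5  q5 
   q6   q5  q2 
(> = start, * = accepting)

start=q0 accept=q1,q2 q0-0->q1 q0-1->q2 q1-0->q3 q1-1->q4 q2-0->q5 q2-1->q4 q3-0->q0 q3-1->q6 q4-0->q5 q4-1->q6 q5-0->q5 q5-1->q5 q6-0->q5 q6-1->q2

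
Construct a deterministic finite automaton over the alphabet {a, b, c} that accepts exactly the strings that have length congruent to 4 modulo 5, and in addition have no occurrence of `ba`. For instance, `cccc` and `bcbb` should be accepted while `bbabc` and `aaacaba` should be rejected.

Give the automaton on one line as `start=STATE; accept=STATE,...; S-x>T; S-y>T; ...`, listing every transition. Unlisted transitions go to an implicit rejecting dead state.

start=q0; accept=q8,q9; q0-a>q1; q0-b>q2; q0-c>q1; q1-a>q3; q1-b>q4; q1-c>q3; q2-a>q5; q2-b>q4; q2-c>q3; q3-a>q6; q3-b>q7; q3-c>q6; q4-a>q5; q4-b>q7; q4-c>q6; q5-a>q5; q5-b>q5; q5-c>q5; q6-a>q8; q6-b>q9; q6-c>q8; q7-a>q5; q7-b>q9; q7-c>q8; q8-a>q0; q8-b>q10; q8-c>q0; q9-a>q5; q9-b>q10; q9-c>q0; q10-a>q5; q10-b>q2; q10-c>q1

Build one automaton per condition and run them in lockstep. The first has 5 states tracking the input length modulo 5; the second has 3 states tracking partial matches of the forbidden pattern `ba`. A product state is a pair (one from each), accepting exactly when both do. After merging equivalent states the machine shrinks.
With 11 states:
          a    b    c  
>  q0     q1   q2   q1 
   q1     q3   q4   q3 
   q2     q5   q4   q3 
   q3     q6   q7   q6 
   q4     q5   q7   q6 
   q5     q5   q5   q5 
   q6     q8   q9   q8 
   q7     q5   q9   q8 
 * q8     q0  q10   q0 
 * q9     q5  q10   q0 
   q10    q5   q2   q1 
(> = start, * = accepting)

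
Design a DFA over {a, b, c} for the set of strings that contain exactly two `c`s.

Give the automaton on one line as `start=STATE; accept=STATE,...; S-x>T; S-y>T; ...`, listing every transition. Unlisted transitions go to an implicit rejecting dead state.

Only the number of `c`s matters, and only up to 3. Make a chain S0 → S1 → S2 → S3 advanced by each `c` (with S3 absorbing); every other symbol self-loops. The accepting set is {S2}.
        a   b   c  
>  S0   S0  S0  S1 
   S1   S1  S1  S2 
 * S2   S2  S2  S3 
   S3   S3  S3  S3 
(> = start, * = accepting)

start=S0; accept=S2; S0-a>S0; S0-b>S0; S0-c>S1; S1-a>S1; S1-b>S1; S1-c>S2; S2-a>S2; S2-b>S2; S2-c>S3; S3-a>S3; S3-b>S3; S3-c>S3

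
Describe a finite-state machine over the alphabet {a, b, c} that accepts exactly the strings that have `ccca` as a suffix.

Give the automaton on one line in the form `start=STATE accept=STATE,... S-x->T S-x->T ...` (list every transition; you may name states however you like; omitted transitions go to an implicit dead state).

Let each state record the length of the longest suffix of the input read so far that is also a prefix of `ccca`. q1 means the last symbol is `c`; q2 means the last 2 symbols are `cc`; q3 means the last 3 symbols are `ccc`; q4 means the last 4 symbols are `ccca`. Accept only at q4, where the string currently ends in `ccca`.
5 states suffice.
        a   b   c  
>  q0   q0  q0  q1 
   q1   q0  q0  q2 
   q2   q0  q0  q3 
   q3   q4  q0  q3 
 * q4   q0  q0  q1 
(> = start, * = accepting)

start=q0 accept=q4 q0-a->q0 q0-b->q0 q0-c->q1 q1-a->q0 q1-b->q0 q1-c->q2 q2-a->q0 q2-b->q0 q2-c->q3 q3-a->q4 q3-b->q0 q3-c->q3 q4-a->q0 q4-b->q0 q4-c->q1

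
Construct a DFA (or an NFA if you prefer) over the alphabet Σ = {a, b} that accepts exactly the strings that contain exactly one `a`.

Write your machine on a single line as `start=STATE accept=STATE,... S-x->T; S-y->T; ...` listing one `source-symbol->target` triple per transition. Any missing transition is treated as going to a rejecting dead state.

Count `a`s, saturating at 2: state S0 means no `a` yet, S1 means one `a` seen, S2 means more than one. Each `a` increments (capped at S2); other symbols loop. Accept from {S1}.
With 3 states:
        a   b  
>  S0   S1  S0 
 * S1   S2  S1 
   S2   S2  S2 
(> = start, * = accepting)

start=S0; accept=S1; S0-a->S1; S0-b->S0; S1-a->S2; S1-b->S1; S2-a->S2; S2-b->S2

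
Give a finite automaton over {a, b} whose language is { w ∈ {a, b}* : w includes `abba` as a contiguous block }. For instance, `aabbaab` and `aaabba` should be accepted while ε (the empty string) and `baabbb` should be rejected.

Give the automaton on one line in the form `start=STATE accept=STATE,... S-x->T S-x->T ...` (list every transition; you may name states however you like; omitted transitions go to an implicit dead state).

start=s0 accept=s4 s0-a->s1 s0-b->s0 s1-a->s1 s1-b->s2 s2-a->s1 s2-b->s3 s3-a->s4 s3-b->s0 s4-a->s4 s4-b->s4

States s0..s3 record the length of the longest prefix of `abba` that matches the current input suffix. Reaching s4 means `abba` has been seen, and we stay there forever. Accept from s4.
5 states suffice.
        a   b  
>  s0   s1  s0 
   s1   s1  s2 
   s2   s1  s3 
   s3   s4  s0 
 * s4   s4  s4 
(> = start, * = accepting)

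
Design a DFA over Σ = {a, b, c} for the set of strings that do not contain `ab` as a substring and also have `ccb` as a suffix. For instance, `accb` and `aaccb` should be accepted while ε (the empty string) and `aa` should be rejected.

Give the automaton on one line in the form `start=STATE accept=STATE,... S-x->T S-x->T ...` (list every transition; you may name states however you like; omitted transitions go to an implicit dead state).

Run two small machines in parallel and take their product. One (3 states) tracks partial matches of the forbidden pattern `ab`; the other (4 states) tracks how much of the suffix `ccb` has currently been matched. Each combined state is a pair, one component from each; accept when both components accept. After merging equivalent states the machine shrinks.
A 6-state machine:
        a   b   c  
>  q0   q1  q0  q2 
   q1   q1  q3  q2 
   q2   q1  q0  q4 
   q3   q3  q3  q3 
   q4   q1  q5  q4 
 * q5   q1  q0  q2 
(> = start, * = accepting)

start=q0 accept=q5 q0-a->q1 q0-b->q0 q0-c->q2 q1-a->q1 q1-b->q3 q1-c->q2 q2-a->q1 q2-b->q0 q2-c->q4 q3-a->q3 q3-b->q3 q3-c->q3 q4-a->q1 q4-b->q5 q4-c->q4 q5-a->q1 q5-b->q0 q5-c->q2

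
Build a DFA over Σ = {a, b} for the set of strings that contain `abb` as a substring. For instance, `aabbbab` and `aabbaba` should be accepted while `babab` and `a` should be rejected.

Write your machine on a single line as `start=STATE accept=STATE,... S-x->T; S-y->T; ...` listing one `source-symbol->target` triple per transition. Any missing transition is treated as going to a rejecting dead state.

Track how much of `abb` has been matched so far: state q0 is no progress, q3 is the absorbing accept state reached once `abb` has occurred. Intermediate states record partial matches; on a mismatch, fall back to the longest reusable overlap.
4 states suffice.
        a   b  
>  q0   q1  q0 
   q1   q1  q2 
   q2   q1  q3 
 * q3   q3  q3 
(> = start, * = accepting)

start=q0; accept=q3; q0-a->q1; q0-b->q0; q1-a->q1; q1-b->q2; q2-a->q1; q2-b->q3; q3-a->q3; q3-b->q3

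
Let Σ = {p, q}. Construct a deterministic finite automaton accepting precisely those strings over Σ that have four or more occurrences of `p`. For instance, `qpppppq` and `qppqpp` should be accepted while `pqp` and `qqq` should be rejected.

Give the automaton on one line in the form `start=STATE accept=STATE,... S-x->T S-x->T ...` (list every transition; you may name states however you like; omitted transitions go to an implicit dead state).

start=S0 accept=S4,S5 S0-p->S1 S0-q->S0 S1-p->S2 S1-q->S1 S2-p->S3 S2-q->S2 S3-p->S4 S3-q->S3 S4-p->S5 S4-q->S4 S5-p->S5 S5-q->S5

Count `p`s, saturating at 5: states S0 through S4 mean 0 through 4 `p`s seen; S5 means more than 4. Each `p` increments (capped at S5); other symbols loop. Accept from {S4, S5}.
        p   q  
>  S0   S1  S0 
   S1   S2  S1 
   S2   S3  S2 
   S3   S4  S3 
 * S4   S5  S4 
 * S5   S5  S5 
(> = start, * = accepting)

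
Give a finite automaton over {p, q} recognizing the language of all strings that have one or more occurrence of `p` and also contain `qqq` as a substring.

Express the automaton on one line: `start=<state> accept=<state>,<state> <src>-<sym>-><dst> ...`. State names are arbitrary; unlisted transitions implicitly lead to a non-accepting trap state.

start=S0 accept=S7 S0-p->S1 S0-q->S2 S1-p->S1 S1-q->S3 S2-p->S1 S2-q->S4 S3-p->S1 S3-q->S5 S4-p->S1 S4-q->S6 S5-p->S1 S5-q->S7 S6-p->S7 S6-q->S6 S7-p->S7 S7-q->S7

Handle the two conditions separately and then intersect. One (3 states) tracks the count of `p`s, saturating at 2; the other (4 states) tracks whether and how much of `qqq` has been seen. Each combined state is a pair, one component from each; accept when both components accept. Minimizing collapses redundant product states.
8 states suffice.
        p   q  
>  S0   S1  S2 
   S1   S1  S3 
   S2   S1  S4 
   S3   S1  S5 
   S4   S1  S6 
   S5   S1  S7 
   S6   S7  S6 
 * S7   S7  S7 
(> = start, * = accepting)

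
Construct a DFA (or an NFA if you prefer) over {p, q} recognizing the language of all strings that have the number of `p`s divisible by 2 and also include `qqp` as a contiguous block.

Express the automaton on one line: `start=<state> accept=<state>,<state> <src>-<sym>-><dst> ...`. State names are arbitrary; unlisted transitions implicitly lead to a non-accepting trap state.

start=S0 accept=S7 S0-p->S1 S0-q->S2 S1-p->S0 S1-q->S3 S2-p->S1 S2-q->S4 S3-p->S0 S3-q->S5 S4-p->S6 S4-q->S4 S5-p->S7 S5-q->S5 S6-p->S7 S6-q->S6 S7-p->S6 S7-q->S7

Run two small machines in parallel and take their product. One (2 states) tracks the count of `p`s modulo 2; the other (4 states) tracks whether and how much of `qqp` has been seen. Each combined state is a pair, one component from each; accept when both components accept.
An 8-state machine:
        p   q  
>  S0   S1  S2 
   S1   S0  S3 
   S2   S1  S4 
   S3   S0  S5 
   S4   S6  S4 
   S5   S7  S5 
   S6   S7  S6 
 * S7   S6  S7 
(> = start, * = accepting)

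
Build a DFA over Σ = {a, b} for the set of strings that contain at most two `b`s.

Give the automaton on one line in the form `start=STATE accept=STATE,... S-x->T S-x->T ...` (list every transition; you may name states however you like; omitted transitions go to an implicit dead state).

Count `b`s, saturating at 3: states q0 through q2 mean 0 through 2 `b`s seen; q3 means more than 2. Each `b` increments (capped at q3); other symbols loop. Accept from {q0, q1, q2}.
A 4-state machine:
        a   b  
>* q0   q0  q1 
 * q1   q1  q2 
 * q2   q2  q3 
   q3   q3  q3 
(> = start, * = accepting)

start=q0 accept=q0,q1,q2 q0-a->q0 q0-b->q1 q1-a->q1 q1-b->q2 q2-a->q2 q2-b->q3 q3-a->q3 q3-b->q3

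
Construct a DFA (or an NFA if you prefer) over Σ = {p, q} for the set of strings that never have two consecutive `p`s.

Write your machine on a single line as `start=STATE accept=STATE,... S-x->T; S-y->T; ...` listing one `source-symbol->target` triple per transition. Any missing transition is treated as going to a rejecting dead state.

This is the complement of 'contains `pp`'. Use the same substring-matching states — A through C holding how much of `pp` has just been matched — but flip the accepting set: everything except the trap C accepts.
3 states suffice.
       p  q 
>* A   B  A 
 * B   C  A 
   C   C  C 
(> = start, * = accepting)

start=A; accept=A,B; A-p->B; A-q->A; B-p->C; B-q->A; C-p->C; C-q->C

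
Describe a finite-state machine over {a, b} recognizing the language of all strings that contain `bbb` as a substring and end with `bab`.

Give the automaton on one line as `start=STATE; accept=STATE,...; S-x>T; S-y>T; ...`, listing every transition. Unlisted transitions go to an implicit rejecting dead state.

Build one automaton per condition and run them in lockstep. The first has 4 states tracking whether and how much of `bbb` has been seen; the second has 4 states tracking how much of the suffix `bab` has currently been matched. A product state is a pair (one from each), accepting exactly when both do. After merging equivalent states the machine shrinks.
With 7 states:
        a   b  
>  s0   s0  s1 
   s1   s0  s2 
   s2   s0  s3 
   s3   s4  s3 
   s4   s5  s6 
   s5   s5  s3 
 * s6   s4  s3 
(> = start, * = accepting)

start=s0; accept=s6; s0-a>s0; s0-b>s1; s1-a>s0; s1-b>s2; s2-a>s0; s2-b>s3; s3-a>s4; s3-b>s3; s4-a>s5; s4-b>s6; s5-a>s5; s5-b>s3; s6-a>s4; s6-b>s3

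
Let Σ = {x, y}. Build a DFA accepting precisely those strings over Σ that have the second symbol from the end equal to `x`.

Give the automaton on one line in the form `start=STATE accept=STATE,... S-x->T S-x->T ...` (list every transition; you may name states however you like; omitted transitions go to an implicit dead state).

start=s0 accept=s3,s4 s0-x->s1 s0-y->s2 s1-x->s3 s1-y->s4 s2-x->s5 s2-y->s6 s3-x->s3 s3-y->s4 s4-x->s5 s4-y->s6 s5-x->s3 s5-y->s4 s6-x->s5 s6-y->s6

A DFA must remember the last 2 symbols (since which symbol is second-to-last isn't known until the input ends). Use one state per possible window of the last ≤2 symbols; accept from those whose window starts with `x`.
        x   y  
>  s0   s1  s2 
   s1   s3  s4 
   s2   s5  s6 
 * s3   s3  s4 
 * s4   s5  s6 
   s5   s3  s4 
   s6   s5  s6 
(> = start, * = accepting)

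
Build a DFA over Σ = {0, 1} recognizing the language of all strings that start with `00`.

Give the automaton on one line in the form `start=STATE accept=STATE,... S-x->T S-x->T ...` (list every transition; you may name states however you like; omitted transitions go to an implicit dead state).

Check the first 2 symbols one by one: q0 through q1 record how many have matched `00` so far; any wrong symbol goes to the dead state q3. After all 2 match we enter the accepting sink q2.
With 4 states:
        0   1  
>  q0   q1  q3 
   q1   q2  q3 
 * q2   q2  q2 
   q3   q3  q3 
(> = start, * = accepting)

start=q0 accept=q2 q0-0->q1 q0-1->q3 q1-0->q2 q1-1->q3 q2-0->q2 q2-1->q2 q3-0->q3 q3-1->q3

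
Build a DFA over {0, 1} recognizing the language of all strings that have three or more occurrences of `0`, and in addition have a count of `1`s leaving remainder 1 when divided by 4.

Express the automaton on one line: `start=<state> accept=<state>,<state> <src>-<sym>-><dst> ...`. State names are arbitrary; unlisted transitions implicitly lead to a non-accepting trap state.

Run two small machines in parallel and take their product. The first has 5 states tracking the count of `0`s, saturating at 4; the second has 4 states tracking the count of `1`s modulo 4. A product state is a pair (one from each), accepting exactly when both do. After merging equivalent states the machine shrinks.
With 16 states:
       0  1 
>  A   B  C 
   B   D  E 
   C   E  F 
   D   G  H 
   E   H  I 
   F   I  J 
   G   G  K 
   H   K  L 
   I   L  M 
   J   M  A 
 * K   K  N 
   L   N  O 
   M   O  B 
   N   N  P 
   O   P  D 
   P   P  G 
(> = start, * = accepting)

start=A accept=K A-0->B A-1->C B-0->D B-1->E C-0->E C-1->F D-0->G D-1->H E-0->H E-1->I F-0->I F-1->J G-0->G G-1->K H-0->K H-1->L I-0->L I-1->M J-0->M J-1->A K-0->K K-1->N L-0->N L-1->O M-0->O M-1->B N-0->N N-1->P O-0->P O-1->D P-0->P P-1->G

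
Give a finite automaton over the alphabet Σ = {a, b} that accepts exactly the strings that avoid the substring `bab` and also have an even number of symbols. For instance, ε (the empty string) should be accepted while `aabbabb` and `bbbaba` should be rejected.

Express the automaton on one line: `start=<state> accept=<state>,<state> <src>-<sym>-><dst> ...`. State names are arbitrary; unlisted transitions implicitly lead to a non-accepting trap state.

Handle the two conditions separately and then intersect. One (4 states) tracks partial matches of the forbidden pattern `bab`; the other (2 states) tracks the input length modulo 2. Each combined state is a pair, one component from each; accept when both components accept.
8 states suffice.
        a   b  
>* q0   q1  q2 
   q1   q0  q3 
   q2   q4  q3 
 * q3   q5  q2 
 * q4   q1  q6 
   q5   q0  q7 
   q6   q7  q7 
   q7   q6  q6 
(> = start, * = accepting)

start=q0 accept=q0,q3,q4 q0-a->q1 q0-b->q2 q1-a->q0 q1-b->q3 q2-a->q4 q2-b->q3 q3-a->q5 q3-b->q2 q4-a->q1 q4-b->q6 q5-a->q0 q5-b->q7 q6-a->q7 q6-b->q7 q7-a->q6 q7-b->q6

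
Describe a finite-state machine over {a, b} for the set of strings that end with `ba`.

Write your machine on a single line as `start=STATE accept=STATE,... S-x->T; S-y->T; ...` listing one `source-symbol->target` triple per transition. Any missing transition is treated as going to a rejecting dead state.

start=q0; accept=q2; q0-a->q0; q0-b->q1; q1-a->q2; q1-b->q1; q2-a->q0; q2-b->q1

Let each state record the length of the longest suffix of the input read so far that is also a prefix of `ba`. q1 means the last symbol is `b`; q2 means the last 2 symbols are `ba`. Accept only at q2, where the string currently ends in `ba`.
3 states suffice.
        a   b  
>  q0   q0  q1 
   q1   q2  q1 
 * q2   q0  q1 
(> = start, * = accepting)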